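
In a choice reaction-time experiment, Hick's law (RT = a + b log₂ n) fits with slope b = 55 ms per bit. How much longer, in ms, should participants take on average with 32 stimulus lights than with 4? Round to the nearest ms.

165 ms

ΔRT = (a + b log₂ n₂) − (a + b log₂ n₁) = b·(log₂ n₂ − log₂ n₁).
log₂(32) − log₂(4) = log₂(32/4) = log₂(8) = 3.
ΔRT = 55 × 3.0000 = 165.000 ms.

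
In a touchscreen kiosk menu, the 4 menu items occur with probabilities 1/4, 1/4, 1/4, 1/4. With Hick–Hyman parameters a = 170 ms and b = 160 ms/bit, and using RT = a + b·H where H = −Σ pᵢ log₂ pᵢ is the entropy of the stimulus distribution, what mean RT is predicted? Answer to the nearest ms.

490 ms

H = −Σ pᵢ log₂ pᵢ = 0.25·2 + 0.25·2 + 0.25·2 + 0.25·2 = 2.000 bits.
RT = 170 + 160 × 2.000 = 490.00 ms.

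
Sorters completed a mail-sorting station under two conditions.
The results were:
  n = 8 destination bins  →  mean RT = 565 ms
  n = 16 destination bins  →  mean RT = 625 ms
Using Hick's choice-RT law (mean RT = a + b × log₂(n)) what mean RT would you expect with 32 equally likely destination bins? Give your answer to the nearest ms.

685 ms

RT is linear in log₂ n, so two points fix the line:
  b = (625 − 565) / (log₂ 16 − log₂ 8) = 60 / (4 − 3) = 60 ms/bit
  a = 565 − 60 × 3 = 385 ms
Then RT(32) = 385 + 60 × log₂ 32 = 385 + 60 × 5 ≈ 685.000 ms.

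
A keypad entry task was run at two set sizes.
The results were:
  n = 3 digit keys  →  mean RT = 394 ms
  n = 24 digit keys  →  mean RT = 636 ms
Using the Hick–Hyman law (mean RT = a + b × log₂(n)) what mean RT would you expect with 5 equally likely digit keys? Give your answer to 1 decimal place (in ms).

453.4 ms

RT is linear in log₂ n, so two points fix the line:
  b = (636 − 394) / (log₂ 24 − log₂ 3) = 242 / (4.5850 − 1.5850) = 80.667 ms/bit
  a = 394 − 80.667 × 1.5850 = 266.146 ms
Then RT(5) = 266.146 + 80.667 × log₂ 5 = 266.146 + 80.667 × 2.3219 ≈ 453.449 ms.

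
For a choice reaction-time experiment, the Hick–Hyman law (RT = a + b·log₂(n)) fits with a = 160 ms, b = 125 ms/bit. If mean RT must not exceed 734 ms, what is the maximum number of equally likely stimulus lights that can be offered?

Set 160 + 125·log₂ n ≤ 734 → log₂ n ≤ (734 − 160)/125 = 4.5920.
So n ≤ 2^4.5920 = 24.117; the largest integer n is 24.

24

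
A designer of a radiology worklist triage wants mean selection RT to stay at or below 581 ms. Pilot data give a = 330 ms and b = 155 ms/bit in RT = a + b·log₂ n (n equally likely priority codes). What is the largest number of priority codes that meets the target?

Information budget: (581 − 330)/155 = 1.6194 bits, so n ≤ 2^1.6194 = 3.072 → at most 3.

3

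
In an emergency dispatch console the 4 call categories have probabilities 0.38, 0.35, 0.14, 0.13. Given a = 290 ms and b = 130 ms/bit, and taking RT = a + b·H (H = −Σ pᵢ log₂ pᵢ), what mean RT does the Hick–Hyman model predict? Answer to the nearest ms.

Entropy contributions −pᵢ log₂ pᵢ: 0.5305, 0.5301, 0.3971, 0.3826; sum H = 1.8403 bits.
RT = a + bH = 290 + 130·1.8403 = 529.24 ms.

529 ms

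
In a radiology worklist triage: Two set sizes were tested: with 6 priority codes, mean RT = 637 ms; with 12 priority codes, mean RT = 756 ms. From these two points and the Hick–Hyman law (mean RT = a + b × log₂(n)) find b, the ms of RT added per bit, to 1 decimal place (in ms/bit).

b = (RT₂ − RT₁)/(log₂ n₂ − log₂ n₁) = (756 − 637)/(3.5850 − 2.5850) = 119.000 ms/bit.

119.0 ms/bit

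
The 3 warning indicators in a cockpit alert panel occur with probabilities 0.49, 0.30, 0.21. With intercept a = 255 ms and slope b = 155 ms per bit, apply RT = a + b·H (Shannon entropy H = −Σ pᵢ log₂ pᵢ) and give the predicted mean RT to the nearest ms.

H = 0.49·log₂(1/0.49) + 0.30·log₂(1/0.30) + 0.21·log₂(1/0.21) = 1.4982 bits.
RT = 255 + 155 × 1.4982 = 487.22 ms.

487 ms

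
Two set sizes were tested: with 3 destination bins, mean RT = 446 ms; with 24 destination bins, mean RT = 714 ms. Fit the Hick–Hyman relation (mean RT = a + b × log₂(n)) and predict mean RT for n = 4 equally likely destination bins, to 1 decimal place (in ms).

Solve the two-equation system in a and b:
  b = (714 − 446) / (log₂ 24 − log₂ 3) = 268 / (4.5850 − 1.5850) = 89.333 ms/bit
  a = 446 − 89.333 × 1.5850 = 304.410 ms
Then RT(4) = 304.410 + 89.333 × log₂ 4 = 304.410 + 89.333 × 2 ≈ 483.077 ms.

483.1 ms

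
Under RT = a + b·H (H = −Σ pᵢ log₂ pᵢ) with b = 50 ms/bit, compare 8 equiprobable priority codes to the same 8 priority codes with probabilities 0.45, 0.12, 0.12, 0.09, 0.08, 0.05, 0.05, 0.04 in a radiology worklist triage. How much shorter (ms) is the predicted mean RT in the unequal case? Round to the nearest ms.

Equiprobable entropy H₀ = log₂ 8 = 3.0000 bits.
Skewed entropy H = −Σ pᵢ log₂ pᵢ = 2.4746 bits.
ΔRT = b·(H₀ − H) = 50 × 0.5254 = 26.27 ms.

26 ms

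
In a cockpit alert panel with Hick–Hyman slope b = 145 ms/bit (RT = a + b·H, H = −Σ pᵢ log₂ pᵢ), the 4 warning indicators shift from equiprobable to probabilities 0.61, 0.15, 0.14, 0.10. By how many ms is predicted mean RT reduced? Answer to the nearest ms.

Equiprobable entropy H₀ = log₂ 4 = 2.0000 bits.
Skewed entropy H = −Σ pᵢ log₂ pᵢ = 1.5749 bits.
ΔRT = b·(H₀ − H) = 145 × 0.4251 = 61.65 ms.

62 ms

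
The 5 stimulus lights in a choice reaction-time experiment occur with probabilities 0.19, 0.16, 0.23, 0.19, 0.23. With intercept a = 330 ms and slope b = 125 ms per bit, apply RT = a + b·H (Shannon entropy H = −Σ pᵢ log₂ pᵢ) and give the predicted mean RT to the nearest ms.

619 ms

H = 0.19·log₂(1/0.19) + 0.16·log₂(1/0.16) + 0.23·log₂(1/0.23) + 0.19·log₂(1/0.19) + 0.23·log₂(1/0.23) = 2.3088 bits.
RT = 330 + 125 × 2.3088 = 618.60 ms.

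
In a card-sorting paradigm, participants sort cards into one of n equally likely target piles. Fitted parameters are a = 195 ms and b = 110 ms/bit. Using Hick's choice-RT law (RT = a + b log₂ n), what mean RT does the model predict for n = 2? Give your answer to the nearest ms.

305 ms

log₂(2) = 1 bits, so RT = 195 + 110 × 1 ≈ 305.000 ms.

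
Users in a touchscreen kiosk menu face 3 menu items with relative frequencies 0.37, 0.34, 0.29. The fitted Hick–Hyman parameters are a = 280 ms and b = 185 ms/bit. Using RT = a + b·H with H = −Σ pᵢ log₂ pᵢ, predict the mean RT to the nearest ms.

572 ms

H = 0.37·log₂(1/0.37) + 0.34·log₂(1/0.34) + 0.29·log₂(1/0.29) = 1.5778 bits.
RT = 280 + 185 × 1.5778 = 571.89 ms.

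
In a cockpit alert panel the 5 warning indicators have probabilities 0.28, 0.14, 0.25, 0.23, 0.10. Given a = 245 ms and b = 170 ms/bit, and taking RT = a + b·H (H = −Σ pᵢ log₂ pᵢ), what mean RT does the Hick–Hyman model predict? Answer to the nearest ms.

624 ms

H = 0.28·log₂(1/0.28) + 0.14·log₂(1/0.14) + 0.25·log₂(1/0.25) + 0.23·log₂(1/0.23) + 0.10·log₂(1/0.10) = 2.2312 bits.
RT = 245 + 170 × 2.2312 = 624.30 ms.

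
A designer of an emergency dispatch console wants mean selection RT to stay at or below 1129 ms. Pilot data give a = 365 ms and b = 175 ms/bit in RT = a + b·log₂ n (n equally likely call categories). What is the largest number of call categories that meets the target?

20

Set 365 + 175·log₂ n ≤ 1129 → log₂ n ≤ (1129 − 365)/175 = 4.3657.
So n ≤ 2^4.3657 = 20.616; the largest integer n is 20.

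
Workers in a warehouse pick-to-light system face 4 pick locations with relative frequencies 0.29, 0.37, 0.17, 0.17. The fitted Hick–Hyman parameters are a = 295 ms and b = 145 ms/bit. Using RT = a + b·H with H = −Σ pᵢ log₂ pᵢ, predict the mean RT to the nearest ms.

Entropy contributions −pᵢ log₂ pᵢ: 0.5179, 0.5307, 0.4346, 0.4346; sum H = 1.9178 bits.
RT = a + bH = 295 + 145·1.9178 = 573.08 ms.

573 ms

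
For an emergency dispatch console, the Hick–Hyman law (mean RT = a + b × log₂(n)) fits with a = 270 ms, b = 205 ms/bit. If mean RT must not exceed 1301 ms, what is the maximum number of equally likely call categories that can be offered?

Information budget: (1301 − 270)/205 = 5.0293 bits, so n ≤ 2^5.0293 = 32.656 → at most 32.

32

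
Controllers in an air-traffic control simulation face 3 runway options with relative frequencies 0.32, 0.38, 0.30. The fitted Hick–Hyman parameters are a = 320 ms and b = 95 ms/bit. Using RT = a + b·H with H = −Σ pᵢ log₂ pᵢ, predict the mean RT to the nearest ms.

470 ms

H = 0.32·log₂(1/0.32) + 0.38·log₂(1/0.38) + 0.30·log₂(1/0.30) = 1.5776 bits.
RT = 320 + 95 × 1.5776 = 469.87 ms.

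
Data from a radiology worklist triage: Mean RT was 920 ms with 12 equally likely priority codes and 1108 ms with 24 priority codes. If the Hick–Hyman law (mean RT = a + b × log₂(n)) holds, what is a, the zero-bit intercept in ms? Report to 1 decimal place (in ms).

Slope: b = (1108 − 920) / (log₂ 24 − log₂ 12) = 188/1.0000 = 188.000 ms/bit.
a = RT₁ − b·log₂ n₁ = 920 − 188.000 × 3.5850 = 246.027 ms.

246.0 ms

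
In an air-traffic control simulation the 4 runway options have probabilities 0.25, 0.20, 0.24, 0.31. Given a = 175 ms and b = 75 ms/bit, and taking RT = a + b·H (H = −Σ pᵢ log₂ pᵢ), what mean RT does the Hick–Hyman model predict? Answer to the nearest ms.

324 ms

H = 0.25·log₂(1/0.25) + 0.20·log₂(1/0.20) + 0.24·log₂(1/0.24) + 0.31·log₂(1/0.31) = 1.9823 bits.
RT = 175 + 75 × 1.9823 = 323.67 ms.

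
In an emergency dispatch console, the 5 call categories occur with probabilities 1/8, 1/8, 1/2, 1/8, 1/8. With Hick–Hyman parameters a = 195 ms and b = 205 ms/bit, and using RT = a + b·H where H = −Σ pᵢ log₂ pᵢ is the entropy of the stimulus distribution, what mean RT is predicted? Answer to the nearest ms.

605 ms

H = −Σ pᵢ log₂ pᵢ = 0.125·3 + 0.125·3 + 0.5·1 + 0.125·3 + 0.125·3 = 2.000 bits.
RT = 195 + 205 × 2.000 = 605.00 ms.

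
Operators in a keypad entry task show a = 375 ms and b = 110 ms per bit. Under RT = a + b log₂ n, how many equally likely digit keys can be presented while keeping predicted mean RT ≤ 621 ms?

110·log₂ n ≤ 621 − 375 = 246, giving log₂ n ≤ 2.2364 and n ≤ 4.712. The largest whole number is 4.

4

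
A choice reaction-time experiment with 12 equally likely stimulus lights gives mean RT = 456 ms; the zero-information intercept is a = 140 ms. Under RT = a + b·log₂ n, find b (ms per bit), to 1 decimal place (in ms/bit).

log₂(12) = 3.5850 bits.
b = (RT − a)/log₂ n = (456 − 140) / 3.5850 = 88.146 ms/bit.

88.1 ms/bit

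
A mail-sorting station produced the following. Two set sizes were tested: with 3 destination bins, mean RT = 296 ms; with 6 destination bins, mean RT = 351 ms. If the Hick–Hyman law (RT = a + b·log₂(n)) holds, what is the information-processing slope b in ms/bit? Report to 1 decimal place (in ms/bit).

55.0 ms/bit

Slope: b = (351 − 296) / (log₂ 6 − log₂ 3) = 55/1.0000 = 55.000 ms/bit.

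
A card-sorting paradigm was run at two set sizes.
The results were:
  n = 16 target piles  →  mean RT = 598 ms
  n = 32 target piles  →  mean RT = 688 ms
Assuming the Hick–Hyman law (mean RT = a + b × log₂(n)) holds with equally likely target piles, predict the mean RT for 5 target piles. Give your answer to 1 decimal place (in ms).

Fit slope and intercept:
  b = (688 − 598) / (log₂ 32 − log₂ 16) = 90 / (5 − 4) = 90.000 ms/bit
  a = 598 − 90.000 × 4 = 238.000 ms
Then RT(5) = 238.000 + 90.000 × log₂ 5 = 238.000 + 90.000 × 2.3219 ≈ 446.974 ms.

447.0 ms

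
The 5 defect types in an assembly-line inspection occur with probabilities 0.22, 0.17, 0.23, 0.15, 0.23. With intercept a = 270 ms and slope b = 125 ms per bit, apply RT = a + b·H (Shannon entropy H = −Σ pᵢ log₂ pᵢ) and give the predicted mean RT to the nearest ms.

558 ms

Entropy contributions −pᵢ log₂ pᵢ: 0.4806, 0.4346, 0.4877, 0.4105, 0.4877; sum H = 2.3010 bits.
RT = a + bH = 270 + 125·2.3010 = 557.63 ms.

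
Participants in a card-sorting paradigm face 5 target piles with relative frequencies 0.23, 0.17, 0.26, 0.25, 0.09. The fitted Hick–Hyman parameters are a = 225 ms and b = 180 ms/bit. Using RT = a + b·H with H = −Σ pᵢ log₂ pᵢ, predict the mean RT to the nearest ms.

628 ms

H = 0.23·log₂(1/0.23) + 0.17·log₂(1/0.17) + 0.26·log₂(1/0.26) + 0.25·log₂(1/0.25) + 0.09·log₂(1/0.09) = 2.2402 bits.
RT = 225 + 180 × 2.2402 = 628.24 ms.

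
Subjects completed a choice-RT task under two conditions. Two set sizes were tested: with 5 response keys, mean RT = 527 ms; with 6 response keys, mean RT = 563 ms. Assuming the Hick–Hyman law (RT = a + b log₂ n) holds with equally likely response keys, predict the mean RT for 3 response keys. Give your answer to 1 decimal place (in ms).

426.1 ms

RT is linear in log₂ n, so two points fix the line:
  b = (563 − 527) / (log₂ 6 − log₂ 5) = 36 / (2.5850 − 2.3219) = 136.864 ms/bit
  a = 527 − 136.864 × 2.3219 = 209.211 ms
Then RT(3) = 209.211 + 136.864 × log₂ 3 = 209.211 + 136.864 × 1.5850 ≈ 426.136 ms.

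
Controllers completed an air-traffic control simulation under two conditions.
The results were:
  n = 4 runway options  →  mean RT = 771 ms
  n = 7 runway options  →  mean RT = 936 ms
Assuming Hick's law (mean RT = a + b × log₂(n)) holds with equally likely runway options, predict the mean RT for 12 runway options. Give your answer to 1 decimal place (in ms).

1094.9 ms

RT is linear in log₂ n, so two points fix the line:
  b = (936 − 771) / (log₂ 7 − log₂ 4) = 165 / (2.8074 − 2) = 204.371 ms/bit
  a = 771 − 204.371 × 2 = 362.258 ms
Then RT(12) = 362.258 + 204.371 × log₂ 12 = 362.258 + 204.371 × 3.5850 ≈ 1094.921 ms.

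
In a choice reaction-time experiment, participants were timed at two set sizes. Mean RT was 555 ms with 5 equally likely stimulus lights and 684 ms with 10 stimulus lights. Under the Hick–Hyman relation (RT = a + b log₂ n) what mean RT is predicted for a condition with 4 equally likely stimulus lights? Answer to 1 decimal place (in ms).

513.5 ms

Solve the two-equation system in a and b:
  b = (684 − 555) / (log₂ 10 − log₂ 5) = 129 / (3.3219 − 2.3219) = 129.000 ms/bit
  a = 555 − 129.000 × 2.3219 = 255.471 ms
Then RT(4) = 255.471 + 129.000 × log₂ 4 = 255.471 + 129.000 × 2 ≈ 513.471 ms.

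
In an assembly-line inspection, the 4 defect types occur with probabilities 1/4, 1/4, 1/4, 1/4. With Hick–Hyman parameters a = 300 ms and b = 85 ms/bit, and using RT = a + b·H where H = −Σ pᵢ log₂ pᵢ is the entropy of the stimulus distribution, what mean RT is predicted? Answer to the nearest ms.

470 ms

H = −Σ pᵢ log₂ pᵢ = 0.25·2 + 0.25·2 + 0.25·2 + 0.25·2 = 2.000 bits.
RT = 300 + 85 × 2.000 = 470.00 ms.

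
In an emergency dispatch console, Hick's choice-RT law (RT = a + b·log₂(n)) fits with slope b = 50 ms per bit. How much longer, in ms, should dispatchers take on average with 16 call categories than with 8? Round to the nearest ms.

50 ms

Only the slope matters, since a is common to both: ΔRT = b·log₂(n₂/n₁).
log₂(16) − log₂(8) = log₂(16/8) = log₂(2) = 1.
ΔRT = 50 × 1.0000 = 50.000 ms.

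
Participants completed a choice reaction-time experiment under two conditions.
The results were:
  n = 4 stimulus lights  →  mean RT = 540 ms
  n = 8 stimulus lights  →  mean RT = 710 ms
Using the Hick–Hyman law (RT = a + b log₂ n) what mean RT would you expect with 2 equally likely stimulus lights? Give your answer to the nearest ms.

Fit slope and intercept:
  b = (710 − 540) / (log₂ 8 − log₂ 4) = 170 / (3 − 2) = 170 ms/bit
  a = 540 − 170 × 2 = 200 ms
Then RT(2) = 200 + 170 × log₂ 2 = 200 + 170 × 1 ≈ 370.000 ms.

370 ms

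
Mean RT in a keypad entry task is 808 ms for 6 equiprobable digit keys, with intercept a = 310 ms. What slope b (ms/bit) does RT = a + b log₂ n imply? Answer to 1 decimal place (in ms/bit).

192.7 ms/bit

b = (808 − 310) / log₂(6) = 498 / 2.5850 = 192.653 ms/bit.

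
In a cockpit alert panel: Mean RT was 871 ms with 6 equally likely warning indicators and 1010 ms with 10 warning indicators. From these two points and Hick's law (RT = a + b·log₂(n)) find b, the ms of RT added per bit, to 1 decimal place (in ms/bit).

188.6 ms/bit

b = (RT₂ − RT₁)/(log₂ n₂ − log₂ n₁) = (1010 − 871)/(3.3219 − 2.5850) = 188.611 ms/bit.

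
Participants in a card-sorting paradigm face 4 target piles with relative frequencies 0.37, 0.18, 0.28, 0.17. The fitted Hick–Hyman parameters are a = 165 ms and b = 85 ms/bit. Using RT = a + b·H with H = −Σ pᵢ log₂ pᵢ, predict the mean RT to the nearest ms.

Entropy contributions −pᵢ log₂ pᵢ: 0.5307, 0.4453, 0.5142, 0.4346; sum H = 1.9248 bits.
RT = a + bH = 165 + 85·1.9248 = 328.61 ms.

329 ms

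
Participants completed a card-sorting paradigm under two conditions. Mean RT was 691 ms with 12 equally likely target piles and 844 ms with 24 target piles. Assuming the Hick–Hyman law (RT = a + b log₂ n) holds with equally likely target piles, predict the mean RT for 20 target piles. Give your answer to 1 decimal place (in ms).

803.8 ms

Fit slope and intercept:
  b = (844 − 691) / (log₂ 24 − log₂ 12) = 153 / (4.5850 − 3.5850) = 153.000 ms/bit
  a = 691 − 153.000 × 3.5850 = 142.501 ms
Then RT(20) = 142.501 + 153.000 × log₂ 20 = 142.501 + 153.000 × 4.3219 ≈ 803.756 ms.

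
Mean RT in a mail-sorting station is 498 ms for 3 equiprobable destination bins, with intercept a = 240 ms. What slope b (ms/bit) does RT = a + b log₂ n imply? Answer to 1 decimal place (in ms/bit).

162.8 ms/bit

3 alternatives carry log₂ 3 = 1.5850 bits; the choice cost is 498 − 240 = 258 ms, so b = 258/1.5850 = 162.780 ms/bit.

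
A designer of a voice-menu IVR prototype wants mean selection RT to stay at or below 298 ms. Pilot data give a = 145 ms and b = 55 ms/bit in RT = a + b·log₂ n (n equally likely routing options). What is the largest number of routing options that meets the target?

6

55·log₂ n ≤ 298 − 145 = 153, giving log₂ n ≤ 2.7818 and n ≤ 6.877. The largest whole number is 6.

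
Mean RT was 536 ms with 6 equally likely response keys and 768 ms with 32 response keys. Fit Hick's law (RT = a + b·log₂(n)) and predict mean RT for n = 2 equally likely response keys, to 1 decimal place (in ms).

Fit slope and intercept:
  b = (768 − 536) / (log₂ 32 − log₂ 6) = 232 / (5 − 2.5850) = 96.065 ms/bit
  a = 536 − 96.065 × 2.5850 = 287.676 ms
Then RT(2) = 287.676 + 96.065 × log₂ 2 = 287.676 + 96.065 × 1 ≈ 383.741 ms.

383.7 ms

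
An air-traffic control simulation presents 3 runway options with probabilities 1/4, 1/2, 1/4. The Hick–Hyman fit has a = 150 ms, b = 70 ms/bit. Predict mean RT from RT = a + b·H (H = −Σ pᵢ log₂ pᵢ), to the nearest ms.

Each term −pᵢ log₂ pᵢ: 0.25·2 + 0.5·1 + 0.25·2; summed, H = 1.500 bits.
Mean RT = a + bH = 150 + 70·1.500 = 255.00 ms.

255 ms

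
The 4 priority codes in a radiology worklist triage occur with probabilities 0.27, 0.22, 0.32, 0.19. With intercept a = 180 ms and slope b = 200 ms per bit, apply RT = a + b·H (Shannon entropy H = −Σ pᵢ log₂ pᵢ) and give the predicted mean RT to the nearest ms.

H = 0.27·log₂(1/0.27) + 0.22·log₂(1/0.22) + 0.32·log₂(1/0.32) + 0.19·log₂(1/0.19) = 1.9719 bits.
RT = 180 + 200 × 1.9719 = 574.37 ms.

574 ms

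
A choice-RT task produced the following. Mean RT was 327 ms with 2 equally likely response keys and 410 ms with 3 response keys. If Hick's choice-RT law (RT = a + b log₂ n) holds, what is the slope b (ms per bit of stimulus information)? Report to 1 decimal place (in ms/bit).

141.9 ms/bit

b = (RT₂ − RT₁)/(log₂ n₂ − log₂ n₁) = (410 − 327)/(1.5850 − 1) = 141.889 ms/bit.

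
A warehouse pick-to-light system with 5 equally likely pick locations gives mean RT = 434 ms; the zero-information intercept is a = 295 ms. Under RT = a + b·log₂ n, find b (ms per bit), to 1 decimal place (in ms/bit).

5 alternatives carry log₂ 5 = 2.3219 bits; the choice cost is 434 − 295 = 139 ms, so b = 139/2.3219 = 59.864 ms/bit.

59.9 ms/bit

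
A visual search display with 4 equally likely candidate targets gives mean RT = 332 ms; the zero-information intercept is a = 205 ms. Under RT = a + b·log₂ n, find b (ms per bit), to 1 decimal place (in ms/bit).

63.5 ms/bit

4 alternatives carry log₂ 4 = 2 bits; the choice cost is 332 − 205 = 127 ms, so b = 127/2 = 63.500 ms/bit.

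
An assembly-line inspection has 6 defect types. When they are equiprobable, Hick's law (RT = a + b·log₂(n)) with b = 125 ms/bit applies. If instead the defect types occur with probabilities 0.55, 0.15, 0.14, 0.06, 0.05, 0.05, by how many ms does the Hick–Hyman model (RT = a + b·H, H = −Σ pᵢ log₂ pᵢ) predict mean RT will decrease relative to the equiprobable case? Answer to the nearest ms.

Equiprobable entropy H₀ = log₂ 6 = 2.5850 bits.
Skewed entropy H = −Σ pᵢ log₂ pᵢ = 1.9578 bits.
ΔRT = b·(H₀ − H) = 125 × 0.6272 = 78.40 ms.

78 ms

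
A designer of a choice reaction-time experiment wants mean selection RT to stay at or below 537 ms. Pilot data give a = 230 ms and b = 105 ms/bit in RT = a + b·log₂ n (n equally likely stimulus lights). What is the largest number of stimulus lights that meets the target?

Information budget: (537 − 230)/105 = 2.9238 bits, so n ≤ 2^2.9238 = 7.588 → at most 7.

7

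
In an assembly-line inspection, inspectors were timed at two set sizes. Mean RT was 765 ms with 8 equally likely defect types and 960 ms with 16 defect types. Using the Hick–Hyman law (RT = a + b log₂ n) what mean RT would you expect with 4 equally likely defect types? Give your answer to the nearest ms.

570 ms

Fit slope and intercept:
  b = (960 − 765) / (log₂ 16 − log₂ 8) = 195 / (4 − 3) = 195 ms/bit
  a = 765 − 195 × 3 = 180 ms
Then RT(4) = 180 + 195 × log₂ 4 = 180 + 195 × 2 ≈ 570.000 ms.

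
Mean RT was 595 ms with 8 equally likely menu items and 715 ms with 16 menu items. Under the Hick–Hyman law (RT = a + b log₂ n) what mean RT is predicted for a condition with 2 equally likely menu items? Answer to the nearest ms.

RT is linear in log₂ n, so two points fix the line:
  b = (715 − 595) / (log₂ 16 − log₂ 8) = 120 / (4 − 3) = 120 ms/bit
  a = 595 − 120 × 3 = 235 ms
Then RT(2) = 235 + 120 × log₂ 2 = 235 + 120 × 1 ≈ 355.000 ms.

355 ms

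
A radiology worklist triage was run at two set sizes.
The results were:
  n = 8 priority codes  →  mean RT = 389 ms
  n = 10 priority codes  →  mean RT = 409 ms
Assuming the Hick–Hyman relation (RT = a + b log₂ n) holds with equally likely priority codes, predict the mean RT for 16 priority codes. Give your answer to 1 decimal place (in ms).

451.1 ms

With log₂ n on the abscissa the relation is linear; from the two conditions:
  b = (409 − 389) / (log₂ 10 − log₂ 8) = 20 / (3.3219 − 3) = 62.126 ms/bit
  a = 389 − 62.126 × 3 = 202.623 ms
Then RT(16) = 202.623 + 62.126 × log₂ 16 = 202.623 + 62.126 × 4 ≈ 451.126 ms.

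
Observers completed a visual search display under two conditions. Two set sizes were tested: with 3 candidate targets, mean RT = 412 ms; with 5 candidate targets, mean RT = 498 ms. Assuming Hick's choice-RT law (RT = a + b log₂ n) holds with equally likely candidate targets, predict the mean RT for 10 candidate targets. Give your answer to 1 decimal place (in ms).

614.7 ms

With log₂ n on the abscissa the relation is linear; from the two conditions:
  b = (498 − 412) / (log₂ 5 − log₂ 3) = 86 / (2.3219 − 1.5850) = 116.695 ms/bit
  a = 412 − 116.695 × 1.5850 = 227.043 ms
Then RT(10) = 227.043 + 116.695 × log₂ 10 = 227.043 + 116.695 × 3.3219 ≈ 614.695 ms.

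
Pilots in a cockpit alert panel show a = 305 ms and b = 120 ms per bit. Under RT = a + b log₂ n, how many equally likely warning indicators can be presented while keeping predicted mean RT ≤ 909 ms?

32

Information budget: (909 − 305)/120 = 5.0333 bits, so n ≤ 2^5.0333 = 32.748 → at most 32.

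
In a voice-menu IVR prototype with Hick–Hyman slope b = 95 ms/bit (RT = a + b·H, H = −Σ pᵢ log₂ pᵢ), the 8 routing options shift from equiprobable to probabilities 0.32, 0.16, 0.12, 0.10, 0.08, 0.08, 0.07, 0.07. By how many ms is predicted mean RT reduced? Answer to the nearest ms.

22 ms

The RT saving is b·ΔH. Equiprobable H₀ = log₂(8) = 3.0000 bits; with the given probabilities H = 2.7684 bits.
b·(H₀ − H) = 95 × (3.0000 − 2.7684) = 22.00 ms.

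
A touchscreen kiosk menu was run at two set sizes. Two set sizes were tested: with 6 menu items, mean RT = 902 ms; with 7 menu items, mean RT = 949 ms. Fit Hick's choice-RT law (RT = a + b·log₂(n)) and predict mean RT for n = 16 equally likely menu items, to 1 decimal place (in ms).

1201.1 ms

Solve the two-equation system in a and b:
  b = (949 − 902) / (log₂ 7 − log₂ 6) = 47 / (2.8074 − 2.5850) = 211.338 ms/bit
  a = 902 − 211.338 × 2.5850 = 355.699 ms
Then RT(16) = 355.699 + 211.338 × log₂ 16 = 355.699 + 211.338 × 4 ≈ 1201.051 ms.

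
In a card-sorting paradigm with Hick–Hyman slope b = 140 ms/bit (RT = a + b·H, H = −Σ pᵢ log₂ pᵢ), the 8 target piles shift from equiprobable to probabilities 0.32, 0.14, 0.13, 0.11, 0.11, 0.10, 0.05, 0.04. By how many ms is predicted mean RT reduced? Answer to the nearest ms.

Equiprobable entropy H₀ = log₂ 8 = 3.0000 bits.
Skewed entropy H = −Σ pᵢ log₂ pᵢ = 2.7404 bits.
ΔRT = b·(H₀ − H) = 140 × 0.2596 = 36.34 ms.

36 ms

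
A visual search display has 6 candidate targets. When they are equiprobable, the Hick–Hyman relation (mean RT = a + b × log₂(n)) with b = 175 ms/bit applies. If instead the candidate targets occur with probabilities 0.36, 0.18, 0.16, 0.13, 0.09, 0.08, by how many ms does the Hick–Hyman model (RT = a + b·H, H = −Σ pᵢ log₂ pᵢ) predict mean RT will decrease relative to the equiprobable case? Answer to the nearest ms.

35 ms

Equiprobable entropy H₀ = log₂ 6 = 2.5850 bits.
Skewed entropy H = −Σ pᵢ log₂ pᵢ = 2.3857 bits.
ΔRT = b·(H₀ − H) = 175 × 0.1992 = 34.86 ms.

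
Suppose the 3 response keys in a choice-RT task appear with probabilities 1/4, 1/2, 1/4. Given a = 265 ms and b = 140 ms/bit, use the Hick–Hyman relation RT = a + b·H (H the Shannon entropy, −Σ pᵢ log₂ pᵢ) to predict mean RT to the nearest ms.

475 ms

Each term −pᵢ log₂ pᵢ: 0.25·2 + 0.5·1 + 0.25·2; summed, H = 1.500 bits.
Mean RT = a + bH = 265 + 140·1.500 = 475.00 ms.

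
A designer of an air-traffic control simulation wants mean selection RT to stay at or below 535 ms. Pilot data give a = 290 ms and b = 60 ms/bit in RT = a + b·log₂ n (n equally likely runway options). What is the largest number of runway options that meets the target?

Set 290 + 60·log₂ n ≤ 535 → log₂ n ≤ (535 − 290)/60 = 4.0833.
So n ≤ 2^4.0833 = 16.951; the largest integer n is 16.

16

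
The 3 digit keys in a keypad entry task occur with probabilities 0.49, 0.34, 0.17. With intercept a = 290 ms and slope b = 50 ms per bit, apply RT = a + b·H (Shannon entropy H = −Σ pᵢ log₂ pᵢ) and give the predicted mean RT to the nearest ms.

Entropy contributions −pᵢ log₂ pᵢ: 0.5043, 0.5292, 0.4346; sum H = 1.4680 bits.
RT = a + bH = 290 + 50·1.4680 = 363.40 ms.

363 ms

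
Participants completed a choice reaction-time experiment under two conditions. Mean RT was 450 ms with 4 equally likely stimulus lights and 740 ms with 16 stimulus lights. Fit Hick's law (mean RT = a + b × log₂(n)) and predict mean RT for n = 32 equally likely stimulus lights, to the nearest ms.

Solve the two-equation system in a and b:
  b = (740 − 450) / (log₂ 16 − log₂ 4) = 290 / (4 − 2) = 145 ms/bit
  a = 450 − 145 × 2 = 160 ms
Then RT(32) = 160 + 145 × log₂ 32 = 160 + 145 × 5 ≈ 885.000 ms.

885 ms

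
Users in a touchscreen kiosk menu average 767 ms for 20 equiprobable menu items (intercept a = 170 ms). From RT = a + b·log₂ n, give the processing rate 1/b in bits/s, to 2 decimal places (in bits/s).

7.24 bits/s

b = (767 − 170)/log₂ 20 = 597/4.3219 = 138.133 ms per bit = 0.13813 s/bit; the reciprocal is 7.239 bits/s.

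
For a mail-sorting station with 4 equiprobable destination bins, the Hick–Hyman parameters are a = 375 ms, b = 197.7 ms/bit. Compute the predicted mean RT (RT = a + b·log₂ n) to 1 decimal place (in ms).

770.4 ms

log₂(4) = 2 bits, so RT = 375 + 197.7 × 2 ≈ 770.400 ms.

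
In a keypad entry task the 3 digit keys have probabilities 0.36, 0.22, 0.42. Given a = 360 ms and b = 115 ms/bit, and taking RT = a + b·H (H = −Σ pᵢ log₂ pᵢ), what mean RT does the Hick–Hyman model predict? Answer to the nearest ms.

537 ms

H = 0.36·log₂(1/0.36) + 0.22·log₂(1/0.22) + 0.42·log₂(1/0.42) = 1.5368 bits.
RT = 360 + 115 × 1.5368 = 536.74 ms.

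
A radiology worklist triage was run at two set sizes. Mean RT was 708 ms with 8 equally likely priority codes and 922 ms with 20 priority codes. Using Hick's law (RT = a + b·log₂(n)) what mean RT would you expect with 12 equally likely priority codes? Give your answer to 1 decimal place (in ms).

802.7 ms

RT is linear in log₂ n, so two points fix the line:
  b = (922 − 708) / (log₂ 20 − log₂ 8) = 214 / (4.3219 − 3) = 161.885 ms/bit
  a = 708 − 161.885 × 3 = 222.346 ms
Then RT(12) = 222.346 + 161.885 × log₂ 12 = 222.346 + 161.885 × 3.5850 ≈ 802.697 ms.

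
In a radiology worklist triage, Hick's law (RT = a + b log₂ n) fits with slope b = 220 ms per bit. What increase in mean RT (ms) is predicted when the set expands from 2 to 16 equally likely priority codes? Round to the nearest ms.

The intercept a cancels: ΔRT = b·(log₂ n₂ − log₂ n₁) = b·log₂(n₂/n₁).
log₂(16) − log₂(2) = log₂(16/2) = log₂(8) = 3.
ΔRT = 220 × 3.0000 = 660.000 ms.

660 ms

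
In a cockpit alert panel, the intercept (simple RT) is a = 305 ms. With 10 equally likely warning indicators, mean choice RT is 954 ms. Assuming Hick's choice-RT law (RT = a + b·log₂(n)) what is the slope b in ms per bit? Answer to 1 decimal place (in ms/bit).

b = (954 − 305) / log₂(10) = 649 / 3.3219 = 195.368 ms/bit.

195.4 ms/bit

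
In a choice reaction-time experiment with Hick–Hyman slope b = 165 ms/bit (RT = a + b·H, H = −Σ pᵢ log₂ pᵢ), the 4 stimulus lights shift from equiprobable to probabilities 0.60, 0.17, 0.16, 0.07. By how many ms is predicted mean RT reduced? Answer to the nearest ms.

71 ms

The RT saving is b·ΔH. Equiprobable H₀ = log₂(4) = 2.0000 bits; with the given probabilities H = 1.5683 bits.
b·(H₀ − H) = 165 × (2.0000 − 1.5683) = 71.22 ms.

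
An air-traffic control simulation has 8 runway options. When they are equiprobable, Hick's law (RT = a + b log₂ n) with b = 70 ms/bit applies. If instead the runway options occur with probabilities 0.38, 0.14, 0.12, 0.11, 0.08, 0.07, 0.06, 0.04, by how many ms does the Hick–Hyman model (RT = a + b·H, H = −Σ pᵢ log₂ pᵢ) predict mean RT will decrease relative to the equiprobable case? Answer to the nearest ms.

26 ms

The RT saving is b·ΔH. Equiprobable H₀ = log₂(8) = 3.0000 bits; with the given probabilities H = 2.6343 bits.
b·(H₀ − H) = 70 × (3.0000 − 2.6343) = 25.60 ms.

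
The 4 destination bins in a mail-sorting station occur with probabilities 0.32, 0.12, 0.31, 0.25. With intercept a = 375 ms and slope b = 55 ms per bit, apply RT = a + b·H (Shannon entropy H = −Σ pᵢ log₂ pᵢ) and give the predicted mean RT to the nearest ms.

480 ms

Entropy contributions −pᵢ log₂ pᵢ: 0.5260, 0.3671, 0.5238, 0.5000; sum H = 1.9169 bits.
RT = a + bH = 375 + 55·1.9169 = 480.43 ms.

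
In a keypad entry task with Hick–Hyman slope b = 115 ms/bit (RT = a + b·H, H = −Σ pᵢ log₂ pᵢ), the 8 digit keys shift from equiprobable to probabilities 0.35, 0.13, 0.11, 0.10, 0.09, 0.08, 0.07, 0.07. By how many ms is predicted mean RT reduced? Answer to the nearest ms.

30 ms

Equiprobable entropy H₀ = log₂ 8 = 3.0000 bits.
Skewed entropy H = −Σ pᵢ log₂ pᵢ = 2.7365 bits.
ΔRT = b·(H₀ − H) = 115 × 0.2635 = 30.30 ms.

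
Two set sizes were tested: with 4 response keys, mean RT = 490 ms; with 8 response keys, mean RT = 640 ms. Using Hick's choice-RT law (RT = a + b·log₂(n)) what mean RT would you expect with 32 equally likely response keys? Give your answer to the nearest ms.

RT is linear in log₂ n, so two points fix the line:
  b = (640 − 490) / (log₂ 8 − log₂ 4) = 150 / (3 − 2) = 150 ms/bit
  a = 490 − 150 × 2 = 190 ms
Then RT(32) = 190 + 150 × log₂ 32 = 190 + 150 × 5 ≈ 940.000 ms.

940 ms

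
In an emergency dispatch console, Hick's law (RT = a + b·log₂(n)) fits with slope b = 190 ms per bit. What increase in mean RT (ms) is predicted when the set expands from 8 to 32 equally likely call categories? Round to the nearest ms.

ΔRT = (a + b log₂ n₂) − (a + b log₂ n₁) = b·(log₂ n₂ − log₂ n₁).
log₂(32) − log₂(8) = log₂(32/8) = log₂(4) = 2.
ΔRT = 190 × 2.0000 = 380.000 ms.

380 ms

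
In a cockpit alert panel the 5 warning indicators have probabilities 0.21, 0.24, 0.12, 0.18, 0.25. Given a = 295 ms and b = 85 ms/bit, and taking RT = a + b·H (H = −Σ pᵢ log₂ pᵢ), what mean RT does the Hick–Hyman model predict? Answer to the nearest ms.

489 ms

Entropy contributions −pᵢ log₂ pᵢ: 0.4728, 0.4941, 0.3671, 0.4453, 0.5000; sum H = 2.2793 bits.
RT = a + bH = 295 + 85·2.2793 = 488.74 ms.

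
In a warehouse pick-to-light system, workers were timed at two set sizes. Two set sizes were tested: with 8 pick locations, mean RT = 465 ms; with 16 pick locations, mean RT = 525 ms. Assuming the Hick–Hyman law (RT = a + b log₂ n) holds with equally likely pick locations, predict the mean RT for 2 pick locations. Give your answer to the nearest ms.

Solve the two-equation system in a and b:
  b = (525 − 465) / (log₂ 16 − log₂ 8) = 60 / (4 − 3) = 60 ms/bit
  a = 465 − 60 × 3 = 285 ms
Then RT(2) = 285 + 60 × log₂ 2 = 285 + 60 × 1 ≈ 345.000 ms.

345 ms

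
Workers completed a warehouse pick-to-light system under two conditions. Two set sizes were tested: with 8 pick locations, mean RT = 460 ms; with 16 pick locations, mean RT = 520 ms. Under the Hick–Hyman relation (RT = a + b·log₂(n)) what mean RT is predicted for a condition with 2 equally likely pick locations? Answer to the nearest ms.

Fit slope and intercept:
  b = (520 − 460) / (log₂ 16 − log₂ 8) = 60 / (4 − 3) = 60 ms/bit
  a = 460 − 60 × 3 = 280 ms
Then RT(2) = 280 + 60 × log₂ 2 = 280 + 60 × 1 ≈ 340.000 ms.

340 ms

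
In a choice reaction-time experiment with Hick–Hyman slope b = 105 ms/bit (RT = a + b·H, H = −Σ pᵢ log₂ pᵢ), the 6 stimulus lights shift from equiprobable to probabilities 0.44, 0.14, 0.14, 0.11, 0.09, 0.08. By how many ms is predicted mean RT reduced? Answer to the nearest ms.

Equiprobable entropy H₀ = log₂ 6 = 2.5850 bits.
Skewed entropy H = −Σ pᵢ log₂ pᵢ = 2.2698 bits.
ΔRT = b·(H₀ − H) = 105 × 0.3151 = 33.09 ms.

33 ms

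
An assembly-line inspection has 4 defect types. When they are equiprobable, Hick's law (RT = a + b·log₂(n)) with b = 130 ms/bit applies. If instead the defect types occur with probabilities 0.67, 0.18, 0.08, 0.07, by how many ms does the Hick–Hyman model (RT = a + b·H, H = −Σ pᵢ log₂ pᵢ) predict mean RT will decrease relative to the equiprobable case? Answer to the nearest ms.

Equiprobable entropy H₀ = log₂ 4 = 2.0000 bits.
Skewed entropy H = −Σ pᵢ log₂ pᵢ = 1.3925 bits.
ΔRT = b·(H₀ − H) = 130 × 0.6075 = 78.98 ms.

79 ms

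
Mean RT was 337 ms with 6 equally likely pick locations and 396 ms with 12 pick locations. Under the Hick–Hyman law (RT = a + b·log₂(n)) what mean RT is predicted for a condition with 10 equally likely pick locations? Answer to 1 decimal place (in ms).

380.5 ms

RT is linear in log₂ n, so two points fix the line:
  b = (396 − 337) / (log₂ 12 − log₂ 6) = 59 / (3.5850 − 2.5850) = 59.000 ms/bit
  a = 337 − 59.000 × 2.5850 = 184.487 ms
Then RT(10) = 184.487 + 59.000 × log₂ 10 = 184.487 + 59.000 × 3.3219 ≈ 380.481 ms.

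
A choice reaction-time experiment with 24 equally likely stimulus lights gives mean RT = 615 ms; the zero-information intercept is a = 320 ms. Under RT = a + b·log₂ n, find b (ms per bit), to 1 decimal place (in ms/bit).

64.3 ms/bit

24 alternatives carry log₂ 24 = 4.5850 bits; the choice cost is 615 − 320 = 295 ms, so b = 295/4.5850 = 64.341 ms/bit.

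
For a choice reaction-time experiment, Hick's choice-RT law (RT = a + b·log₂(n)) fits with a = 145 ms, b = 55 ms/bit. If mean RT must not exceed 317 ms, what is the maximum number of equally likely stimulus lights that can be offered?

Information budget: (317 − 145)/55 = 3.1273 bits, so n ≤ 2^3.1273 = 8.738 → at most 8.

8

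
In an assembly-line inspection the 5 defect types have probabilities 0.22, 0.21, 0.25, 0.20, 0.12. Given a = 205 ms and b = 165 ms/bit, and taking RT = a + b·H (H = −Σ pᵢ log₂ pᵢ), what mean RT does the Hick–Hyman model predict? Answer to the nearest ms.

582 ms

Entropy contributions −pᵢ log₂ pᵢ: 0.4806, 0.4728, 0.5000, 0.4644, 0.3671; sum H = 2.2848 bits.
RT = a + bH = 205 + 165·2.2848 = 582.00 ms.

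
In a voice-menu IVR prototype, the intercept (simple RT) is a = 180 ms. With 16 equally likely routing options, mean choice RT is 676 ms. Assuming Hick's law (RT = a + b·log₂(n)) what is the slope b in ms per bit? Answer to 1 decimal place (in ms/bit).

b = (676 − 180) / log₂(16) = 496 / 4 = 124.000 ms/bit.

124.0 ms/bit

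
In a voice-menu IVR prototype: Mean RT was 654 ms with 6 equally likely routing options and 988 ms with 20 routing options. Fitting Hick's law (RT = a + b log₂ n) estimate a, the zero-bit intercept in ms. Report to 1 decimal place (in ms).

156.9 ms

b = (RT₂ − RT₁)/(log₂ n₂ − log₂ n₁) = (988 − 654)/(4.3219 − 2.5850) = 192.289 ms/bit.
Intercept: a = 654 − 192.289·log₂(6) = 156.939 ms.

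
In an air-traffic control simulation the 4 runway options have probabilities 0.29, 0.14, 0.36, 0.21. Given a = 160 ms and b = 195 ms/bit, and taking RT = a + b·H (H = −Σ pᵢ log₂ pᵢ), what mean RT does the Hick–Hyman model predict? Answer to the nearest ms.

H = 0.29·log₂(1/0.29) + 0.14·log₂(1/0.14) + 0.36·log₂(1/0.36) + 0.21·log₂(1/0.21) = 1.9185 bits.
RT = 160 + 195 × 1.9185 = 534.10 ms.

534 ms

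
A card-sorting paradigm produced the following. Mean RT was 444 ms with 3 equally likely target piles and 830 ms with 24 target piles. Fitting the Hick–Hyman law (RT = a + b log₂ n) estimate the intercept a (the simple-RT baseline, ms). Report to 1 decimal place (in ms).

240.1 ms

Slope: b = (830 − 444) / (log₂ 24 − log₂ 3) = 386/3.0000 = 128.667 ms/bit.
Intercept: a = 444 − 128.667·log₂(3) = 240.068 ms.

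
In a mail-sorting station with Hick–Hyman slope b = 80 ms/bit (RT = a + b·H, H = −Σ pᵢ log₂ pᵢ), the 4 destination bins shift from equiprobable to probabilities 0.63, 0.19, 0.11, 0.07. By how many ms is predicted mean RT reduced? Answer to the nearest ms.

40 ms

Equiprobable entropy H₀ = log₂ 4 = 2.0000 bits.
Skewed entropy H = −Σ pᵢ log₂ pᵢ = 1.4940 bits.
ΔRT = b·(H₀ − H) = 80 × 0.5060 = 40.48 ms.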